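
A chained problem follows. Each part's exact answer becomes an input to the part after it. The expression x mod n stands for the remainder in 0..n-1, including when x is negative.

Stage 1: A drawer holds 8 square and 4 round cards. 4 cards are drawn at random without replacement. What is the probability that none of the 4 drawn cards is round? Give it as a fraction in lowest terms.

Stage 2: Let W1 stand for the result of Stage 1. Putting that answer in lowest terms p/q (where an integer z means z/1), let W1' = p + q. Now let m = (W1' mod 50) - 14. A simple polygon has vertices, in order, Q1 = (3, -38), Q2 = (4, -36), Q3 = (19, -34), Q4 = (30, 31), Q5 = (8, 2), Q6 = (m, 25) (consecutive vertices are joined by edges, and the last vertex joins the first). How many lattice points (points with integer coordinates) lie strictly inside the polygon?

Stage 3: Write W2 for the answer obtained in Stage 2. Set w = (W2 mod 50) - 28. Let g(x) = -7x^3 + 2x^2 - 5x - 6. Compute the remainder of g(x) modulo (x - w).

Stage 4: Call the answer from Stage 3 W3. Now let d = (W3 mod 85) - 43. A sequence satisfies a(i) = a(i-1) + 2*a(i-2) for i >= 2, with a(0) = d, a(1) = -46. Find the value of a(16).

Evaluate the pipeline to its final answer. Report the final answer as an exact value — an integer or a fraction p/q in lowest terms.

Stage 1: total draws C(12,4) = 495; favorable C(8,4) = 70; P = 14/99; answer 14/99
Stage 2: W1 = 14/99; threaded value p + q = 113; m = -1; cross terms: (3*-36 - 4*-38)=44, (4*-34 - 19*-36)=548, (19*31 - 30*-34)=1609, (30*2 - 8*31)=-188, (8*25 - -1*2)=202, (-1*-38 - 3*25)=-37; twice the area = |2178| = 2178; area = 1089; boundary points = 1 + 1 + 1 + 1 + 1 + 1 = 6; strictly interior points = area - boundary/2 + 1 = 1087; answer 1087
Stage 3: W2 = 1087; w = 9; remainder = value at the root: -7*(9)^3 + 2*(9)^2 - 5*(9)^1 - 6 = (-5103) + (162) + (-45) + (-6) = -4992; answer -4992
Stage 4: W3 = -4992; d = -20; a(2) = 1*(-46) + 2*(-20) = -86; iterating: a(2)=-86, a(3)=-178, a(4)=-350, a(5)=-706, a(6)=-1406, a(7)=-2818, a(8)=-5630, a(9)=-11266, a(10)=-22526, a(11)=-45058, a(12)=-90110, a(13)=-180226, a(14)=-360446, a(15)=-720898, a(16)=-1441790; answer -1441790

-1441790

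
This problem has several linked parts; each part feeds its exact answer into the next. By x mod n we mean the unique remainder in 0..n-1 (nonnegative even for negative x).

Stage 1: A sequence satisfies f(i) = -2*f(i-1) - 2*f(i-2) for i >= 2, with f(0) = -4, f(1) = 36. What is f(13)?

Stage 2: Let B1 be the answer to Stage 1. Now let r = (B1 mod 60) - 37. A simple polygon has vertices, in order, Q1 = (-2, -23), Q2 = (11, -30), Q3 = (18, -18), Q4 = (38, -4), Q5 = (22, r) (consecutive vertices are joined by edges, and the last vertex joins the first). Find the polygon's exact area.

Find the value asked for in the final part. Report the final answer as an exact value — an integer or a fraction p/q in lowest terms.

809/2

Stage 1: f(2) = -2*(36) - 2*(-4) = -64; iterating: f(2)=-64, f(3)=56, f(4)=16, f(5)=-144, f(6)=256, f(7)=-224, f(8)=-64, f(9)=576, f(10)=-1024, f(11)=896, f(12)=256, f(13)=-2304; answer -2304
Stage 2: B1 = -2304; r = -1; cross terms: (-2*-30 - 11*-23)=313, (11*-18 - 18*-30)=342, (18*-4 - 38*-18)=612, (38*-1 - 22*-4)=50, (22*-23 - -2*-1)=-508; twice the area = |809| = 809; area = 809/2; answer 809/2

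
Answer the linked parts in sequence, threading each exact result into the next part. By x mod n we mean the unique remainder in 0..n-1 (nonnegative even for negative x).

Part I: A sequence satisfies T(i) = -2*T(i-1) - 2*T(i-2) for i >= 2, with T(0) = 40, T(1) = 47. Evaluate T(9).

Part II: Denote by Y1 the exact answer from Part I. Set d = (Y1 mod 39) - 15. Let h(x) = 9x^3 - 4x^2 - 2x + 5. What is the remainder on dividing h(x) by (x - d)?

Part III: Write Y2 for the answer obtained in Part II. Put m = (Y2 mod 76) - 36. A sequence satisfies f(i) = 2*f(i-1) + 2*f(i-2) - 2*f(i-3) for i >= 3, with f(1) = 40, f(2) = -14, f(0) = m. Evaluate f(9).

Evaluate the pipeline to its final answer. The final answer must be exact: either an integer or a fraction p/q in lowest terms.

-6296

Part I: T(2) = -2*(47) - 2*(40) = -174; iterating: T(2)=-174, T(3)=254, T(4)=-160, T(5)=-188, T(6)=696, T(7)=-1016, T(8)=640, T(9)=752; answer 752
Part II: Y1 = 752; d = -4; remainder = value at the root: 9*(-4)^3 - 4*(-4)^2 - 2*(-4)^1 + 5 = (-576) + (-64) + (8) + (5) = -627; answer -627
Part III: Y2 = -627; m = 21; f(3) = 2*(-14) + 2*(40) - 2*(21) = 10; iterating: f(3)=10, f(4)=-88, f(5)=-128, f(6)=-452, f(7)=-984, f(8)=-2616, f(9)=-6296; answer -6296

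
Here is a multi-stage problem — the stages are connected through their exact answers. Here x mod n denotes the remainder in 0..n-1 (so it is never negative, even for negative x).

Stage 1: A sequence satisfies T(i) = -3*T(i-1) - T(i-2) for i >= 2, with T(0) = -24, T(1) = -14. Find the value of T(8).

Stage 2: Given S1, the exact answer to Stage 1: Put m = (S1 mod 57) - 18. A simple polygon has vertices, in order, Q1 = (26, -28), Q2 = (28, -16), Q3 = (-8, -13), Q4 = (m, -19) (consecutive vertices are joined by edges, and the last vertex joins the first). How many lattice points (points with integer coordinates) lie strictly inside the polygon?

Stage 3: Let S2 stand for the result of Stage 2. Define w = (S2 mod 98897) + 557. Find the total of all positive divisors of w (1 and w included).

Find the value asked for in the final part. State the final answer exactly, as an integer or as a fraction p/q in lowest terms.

884

Stage 1: T(2) = -3*(-14) - 1*(-24) = 66; iterating: T(2)=66, T(3)=-184, T(4)=486, T(5)=-1274, T(6)=3336, T(7)=-8734, T(8)=22866; answer 22866
Stage 2: S1 = 22866; m = -9; cross terms: (26*-16 - 28*-28)=368, (28*-13 - -8*-16)=-492, (-8*-19 - -9*-13)=35, (-9*-28 - 26*-19)=746; twice the area = |657| = 657; area = 657/2; boundary points = 2 + 3 + 1 + 1 = 7; strictly interior points = area - boundary/2 + 1 = 326; answer 326
Stage 3: S2 = 326; w = 883; 883 is prime, so its only divisors are 1 and 883; sigma = 1 + 883 = 884; answer 884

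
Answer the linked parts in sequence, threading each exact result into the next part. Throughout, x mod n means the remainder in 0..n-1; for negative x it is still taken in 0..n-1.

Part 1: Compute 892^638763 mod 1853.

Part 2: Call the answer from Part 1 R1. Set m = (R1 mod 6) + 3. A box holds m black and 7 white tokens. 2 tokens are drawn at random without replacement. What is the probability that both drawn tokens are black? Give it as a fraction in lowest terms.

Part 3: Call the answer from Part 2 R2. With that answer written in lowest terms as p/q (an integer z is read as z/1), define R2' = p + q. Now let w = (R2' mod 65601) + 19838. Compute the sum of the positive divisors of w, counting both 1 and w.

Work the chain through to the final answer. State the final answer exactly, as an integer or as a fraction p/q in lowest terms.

Part 1: squarings mod 1853: 892^1=892, 892^2=727, 892^4=424, 892^8=35, 892^16=1225, 892^32=1548, 892^64=375, 892^128=1650, 892^256=443, 892^512=1684, 892^1024=766, 892^2048=1208, 892^4096=953, 892^8192=239, 892^16384=1531, 892^32768=1769, 892^65536=1497, 892^131072=732, 892^262144=307, 892^524288=1599; 892^638763 = 892^1 * 892^2 * 892^8 * 892^32 * 892^256 * 892^512 * 892^1024 * 892^2048 * 892^4096 * 892^8192 * 892^32768 * 892^65536 * 892^524288 = 1379 (mod 1853); answer 1379
Part 2: R1 = 1379; m = 8; total draws C(15,2) = 105; favorable C(8,2) = 28; P = 4/15; answer 4/15
Part 3: R2 = 4/15; threaded value p + q = 19; w = 19857; 19857 = 3 * 6619; sigma = (1 + 3) * (1 + 6619) = 4 * 6620 = 26480; answer 26480

26480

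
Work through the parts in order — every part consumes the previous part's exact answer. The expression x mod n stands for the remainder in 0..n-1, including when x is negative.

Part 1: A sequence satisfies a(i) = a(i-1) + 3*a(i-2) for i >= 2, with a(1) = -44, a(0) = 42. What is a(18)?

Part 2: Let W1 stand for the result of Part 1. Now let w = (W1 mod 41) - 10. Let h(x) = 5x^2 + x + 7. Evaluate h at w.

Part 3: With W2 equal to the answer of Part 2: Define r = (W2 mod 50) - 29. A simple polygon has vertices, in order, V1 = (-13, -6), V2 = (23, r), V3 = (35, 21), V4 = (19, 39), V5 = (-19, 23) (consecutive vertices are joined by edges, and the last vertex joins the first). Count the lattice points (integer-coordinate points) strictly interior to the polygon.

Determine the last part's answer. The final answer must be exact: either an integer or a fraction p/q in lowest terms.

2153

Part 1: a(2) = 1*(-44) + 3*(42) = 82; iterating: a(2)=82, a(3)=-50, a(4)=196, a(5)=46, a(6)=634, a(7)=772, a(8)=2674, a(9)=4990, a(10)=13012, a(11)=27982, a(12)=67018, a(13)=150964, a(14)=352018, a(15)=804910, a(16)=1860964, a(17)=4275694, a(18)=9858586; answer 9858586
Part 2: W1 = 9858586; w = 3; 5*(3)^2 + 1*(3)^1 + 7 = (45) + (3) + (7) = 55; answer 55
Part 3: W2 = 55; r = -24; cross terms: (-13*-24 - 23*-6)=450, (23*21 - 35*-24)=1323, (35*39 - 19*21)=966, (19*23 - -19*39)=1178, (-19*-6 - -13*23)=413; twice the area = |4330| = 4330; area = 2165; boundary points = 18 + 3 + 2 + 2 + 1 = 26; strictly interior points = area - boundary/2 + 1 = 2153; answer 2153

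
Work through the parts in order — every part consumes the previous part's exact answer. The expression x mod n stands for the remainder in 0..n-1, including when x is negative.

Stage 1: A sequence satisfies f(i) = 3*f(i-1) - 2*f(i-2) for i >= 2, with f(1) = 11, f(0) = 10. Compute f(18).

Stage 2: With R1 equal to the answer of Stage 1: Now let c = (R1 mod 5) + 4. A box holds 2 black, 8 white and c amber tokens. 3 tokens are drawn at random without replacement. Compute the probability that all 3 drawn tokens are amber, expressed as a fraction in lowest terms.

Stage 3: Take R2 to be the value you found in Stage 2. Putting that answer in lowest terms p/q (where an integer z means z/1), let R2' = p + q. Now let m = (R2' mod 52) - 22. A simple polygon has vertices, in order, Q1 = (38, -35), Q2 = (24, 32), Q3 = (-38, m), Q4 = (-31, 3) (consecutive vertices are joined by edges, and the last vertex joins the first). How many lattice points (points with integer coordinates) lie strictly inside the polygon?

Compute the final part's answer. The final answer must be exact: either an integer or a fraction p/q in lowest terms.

2528

Stage 1: f(2) = 3*(11) - 2*(10) = 13; iterating: f(2)=13, f(3)=17, f(4)=25, f(5)=41, f(6)=73, f(7)=137, f(8)=265, f(9)=521, f(10)=1033, f(11)=2057, f(12)=4105, f(13)=8201, f(14)=16393, f(15)=32777, f(16)=65545, f(17)=131081, f(18)=262153; answer 262153
Stage 2: R1 = 262153; c = 7; total draws C(17,3) = 680; favorable C(7,3) = 35; P = 7/136; answer 7/136
Stage 3: R2 = 7/136; threaded value p + q = 143; m = 17; cross terms: (38*32 - 24*-35)=2056, (24*17 - -38*32)=1624, (-38*3 - -31*17)=413, (-31*-35 - 38*3)=971; twice the area = |5064| = 5064; area = 2532; boundary points = 1 + 1 + 7 + 1 = 10; strictly interior points = area - boundary/2 + 1 = 2528; answer 2528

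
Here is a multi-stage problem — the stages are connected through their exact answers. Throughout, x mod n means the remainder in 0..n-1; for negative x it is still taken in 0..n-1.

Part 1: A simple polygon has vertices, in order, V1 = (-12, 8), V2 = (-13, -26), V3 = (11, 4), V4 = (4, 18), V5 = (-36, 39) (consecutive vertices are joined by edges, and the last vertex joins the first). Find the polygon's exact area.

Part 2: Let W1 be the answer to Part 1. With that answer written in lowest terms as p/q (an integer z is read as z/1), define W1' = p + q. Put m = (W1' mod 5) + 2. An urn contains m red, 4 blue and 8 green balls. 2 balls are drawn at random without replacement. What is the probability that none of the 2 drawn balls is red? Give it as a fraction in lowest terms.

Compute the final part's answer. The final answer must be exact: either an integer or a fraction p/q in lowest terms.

22/51

Part 1: cross terms: (-12*-26 - -13*8)=416, (-13*4 - 11*-26)=234, (11*18 - 4*4)=182, (4*39 - -36*18)=804, (-36*8 - -12*39)=180; twice the area = |1816| = 1816; area = 908; answer 908
Part 2: W1 = 908; threaded value p + q = 909; m = 6; total draws C(18,2) = 153; favorable C(12,2) = 66; P = 22/51; answer 22/51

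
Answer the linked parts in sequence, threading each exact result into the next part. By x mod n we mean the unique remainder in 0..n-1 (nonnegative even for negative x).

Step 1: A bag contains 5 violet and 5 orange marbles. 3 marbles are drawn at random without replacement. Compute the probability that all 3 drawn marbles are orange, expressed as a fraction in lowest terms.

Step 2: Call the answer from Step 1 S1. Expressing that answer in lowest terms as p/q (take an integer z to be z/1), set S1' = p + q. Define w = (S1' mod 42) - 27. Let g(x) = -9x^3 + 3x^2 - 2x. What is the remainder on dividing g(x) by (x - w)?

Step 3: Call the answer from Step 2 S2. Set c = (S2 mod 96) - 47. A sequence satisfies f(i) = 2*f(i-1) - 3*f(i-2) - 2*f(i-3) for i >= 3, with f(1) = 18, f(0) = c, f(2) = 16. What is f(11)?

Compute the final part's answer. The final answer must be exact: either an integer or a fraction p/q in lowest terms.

-29248

Step 1: total draws C(10,3) = 120; favorable C(5,3) = 10; P = 1/12; answer 1/12
Step 2: S1 = 1/12; threaded value p + q = 13; w = -14; remainder = value at the root: -9*(-14)^3 + 3*(-14)^2 - 2*(-14)^1 = (24696) + (588) + (28) = 25312; answer 25312
Step 3: S2 = 25312; c = 17; f(3) = 2*(16) - 3*(18) - 2*(17) = -56; iterating: f(3)=-56, f(4)=-196, f(5)=-256, f(6)=188, f(7)=1536, f(8)=3020, f(9)=1056, f(10)=-10020, f(11)=-29248; answer -29248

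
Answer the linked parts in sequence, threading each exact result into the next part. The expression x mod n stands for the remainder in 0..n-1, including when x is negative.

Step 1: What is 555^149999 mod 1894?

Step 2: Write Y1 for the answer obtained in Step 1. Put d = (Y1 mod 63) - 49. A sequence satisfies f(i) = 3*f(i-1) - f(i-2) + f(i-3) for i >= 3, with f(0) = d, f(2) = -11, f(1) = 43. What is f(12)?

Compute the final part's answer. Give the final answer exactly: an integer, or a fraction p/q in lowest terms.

-705021

Step 1: squarings mod 1894: 555^1=555, 555^2=1197, 555^4=945, 555^8=951, 555^16=963, 555^32=1203, 555^64=193, 555^128=1263, 555^256=421, 555^512=1099, 555^1024=1323, 555^2048=273, 555^4096=663, 555^8192=161, 555^16384=1299, 555^32768=1741, 555^65536=681, 555^131072=1625; 555^149999 = 555^1 * 555^2 * 555^4 * 555^8 * 555^32 * 555^64 * 555^128 * 555^256 * 555^2048 * 555^16384 * 555^131072 = 225 (mod 1894); answer 225
Step 2: Y1 = 225; d = -13; f(3) = 3*(-11) - 1*(43) + 1*(-13) = -89; iterating: f(3)=-89, f(4)=-213, f(5)=-561, f(6)=-1559, f(7)=-4329, f(8)=-11989, f(9)=-33197, f(10)=-91931, f(11)=-254585, f(12)=-705021; answer -705021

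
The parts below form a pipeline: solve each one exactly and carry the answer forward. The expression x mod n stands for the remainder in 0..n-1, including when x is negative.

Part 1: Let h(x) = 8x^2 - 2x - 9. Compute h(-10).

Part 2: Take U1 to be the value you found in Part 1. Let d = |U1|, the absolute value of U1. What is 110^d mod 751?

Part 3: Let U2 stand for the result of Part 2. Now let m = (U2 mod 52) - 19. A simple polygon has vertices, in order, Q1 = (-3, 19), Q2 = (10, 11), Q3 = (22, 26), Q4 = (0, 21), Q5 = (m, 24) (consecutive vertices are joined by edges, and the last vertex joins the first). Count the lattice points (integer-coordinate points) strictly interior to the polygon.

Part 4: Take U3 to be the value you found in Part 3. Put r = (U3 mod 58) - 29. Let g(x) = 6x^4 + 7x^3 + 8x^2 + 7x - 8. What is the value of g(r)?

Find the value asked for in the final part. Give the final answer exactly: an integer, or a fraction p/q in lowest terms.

Part 1: 8*(-10)^2 - 2*(-10)^1 - 9 = (800) + (20) + (-9) = 811; answer 811
Part 2: U1 = 811; d = 811; squarings mod 751: 110^1=110, 110^2=84, 110^4=297, 110^8=342, 110^16=559, 110^32=65, 110^64=470, 110^128=106, 110^256=722, 110^512=90; 110^811 = 110^1 * 110^2 * 110^8 * 110^32 * 110^256 * 110^512 = 35 (mod 751); answer 35
Part 3: U2 = 35; m = 16; cross terms: (-3*11 - 10*19)=-223, (10*26 - 22*11)=18, (22*21 - 0*26)=462, (0*24 - 16*21)=-336, (16*19 - -3*24)=376; twice the area = |297| = 297; area = 297/2; boundary points = 1 + 3 + 1 + 1 + 1 = 7; strictly interior points = area - boundary/2 + 1 = 146; answer 146
Part 4: U3 = 146; r = 1; 6*(1)^4 + 7*(1)^3 + 8*(1)^2 + 7*(1)^1 - 8 = (6) + (7) + (8) + (7) + (-8) = 20; answer 20

20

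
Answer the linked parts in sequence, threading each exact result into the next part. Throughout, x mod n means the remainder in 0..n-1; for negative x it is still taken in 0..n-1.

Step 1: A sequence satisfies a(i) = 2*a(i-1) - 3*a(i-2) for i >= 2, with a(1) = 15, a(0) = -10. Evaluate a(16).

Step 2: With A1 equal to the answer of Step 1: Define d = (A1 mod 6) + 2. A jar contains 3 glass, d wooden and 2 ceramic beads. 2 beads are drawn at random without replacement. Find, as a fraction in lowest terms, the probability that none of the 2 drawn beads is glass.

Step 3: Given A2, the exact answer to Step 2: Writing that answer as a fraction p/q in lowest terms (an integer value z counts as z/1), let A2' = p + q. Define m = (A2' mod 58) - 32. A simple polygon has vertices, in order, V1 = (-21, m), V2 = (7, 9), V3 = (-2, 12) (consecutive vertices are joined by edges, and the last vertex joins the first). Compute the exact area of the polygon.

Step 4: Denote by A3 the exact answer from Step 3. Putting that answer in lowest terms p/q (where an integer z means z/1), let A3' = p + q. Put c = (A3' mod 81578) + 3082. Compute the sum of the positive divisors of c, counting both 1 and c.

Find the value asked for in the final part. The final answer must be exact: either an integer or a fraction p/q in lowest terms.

3744

Step 1: a(2) = 2*(15) - 3*(-10) = 60; iterating: a(2)=60, a(3)=75, a(4)=-30, a(5)=-285, a(6)=-480, a(7)=-105, a(8)=1230, a(9)=2775, a(10)=1860, a(11)=-4605, a(12)=-14790, a(13)=-15765, a(14)=12840, a(15)=72975, a(16)=107430; answer 107430
Step 2: A1 = 107430; d = 2; total draws C(7,2) = 21; favorable C(4,2) = 6; P = 2/7; answer 2/7
Step 3: A2 = 2/7; threaded value p + q = 9; m = -23; cross terms: (-21*9 - 7*-23)=-28, (7*12 - -2*9)=102, (-2*-23 - -21*12)=298; twice the area = |372| = 372; area = 186; answer 186
Step 4: A3 = 186; threaded value p + q = 187; c = 3269; 3269 = 7 * 467; sigma = (1 + 7) * (1 + 467) = 8 * 468 = 3744; answer 3744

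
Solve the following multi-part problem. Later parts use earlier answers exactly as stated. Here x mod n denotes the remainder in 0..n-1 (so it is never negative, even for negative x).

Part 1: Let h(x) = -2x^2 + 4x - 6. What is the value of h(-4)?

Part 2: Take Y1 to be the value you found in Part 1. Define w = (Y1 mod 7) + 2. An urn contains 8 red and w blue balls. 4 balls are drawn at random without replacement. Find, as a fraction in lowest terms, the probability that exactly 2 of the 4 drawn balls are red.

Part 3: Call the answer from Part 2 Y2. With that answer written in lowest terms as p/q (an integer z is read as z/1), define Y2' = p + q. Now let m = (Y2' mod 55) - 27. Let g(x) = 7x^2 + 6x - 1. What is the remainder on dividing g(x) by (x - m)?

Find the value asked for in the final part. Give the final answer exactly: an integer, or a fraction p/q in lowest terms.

Part 1: -2*(-4)^2 + 4*(-4)^1 - 6 = (-32) + (-16) + (-6) = -54; answer -54
Part 2: Y1 = -54; w = 4; total draws C(12,4) = 495; favorable C(8,2)*C(4,2) = 168; P = 56/165; answer 56/165
Part 3: Y2 = 56/165; threaded value p + q = 221; m = -26; remainder = value at the root: 7*(-26)^2 + 6*(-26)^1 - 1 = (4732) + (-156) + (-1) = 4575; answer 4575

4575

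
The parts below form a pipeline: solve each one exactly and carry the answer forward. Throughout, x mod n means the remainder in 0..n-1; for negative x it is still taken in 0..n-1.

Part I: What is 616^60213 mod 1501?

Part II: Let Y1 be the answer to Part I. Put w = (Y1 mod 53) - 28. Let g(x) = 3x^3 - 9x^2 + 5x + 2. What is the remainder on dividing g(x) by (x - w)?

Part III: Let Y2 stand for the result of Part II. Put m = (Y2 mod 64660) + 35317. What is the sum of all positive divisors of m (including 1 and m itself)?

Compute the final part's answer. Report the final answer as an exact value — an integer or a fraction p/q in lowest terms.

Part I: squarings mod 1501: 616^1=616, 616^2=1204, 616^4=1151, 616^8=919, 616^16=999, 616^32=1337, 616^64=1379, 616^128=1375, 616^256=866, 616^512=957, 616^1024=239, 616^2048=83, 616^4096=885, 616^8192=1204, 616^16384=1151, 616^32768=919; 616^60213 = 616^1 * 616^4 * 616^16 * 616^32 * 616^256 * 616^512 * 616^2048 * 616^8192 * 616^16384 * 616^32768 = 1139 (mod 1501); answer 1139
Part II: Y1 = 1139; w = -2; remainder = value at the root: 3*(-2)^3 - 9*(-2)^2 + 5*(-2)^1 + 2 = (-24) + (-36) + (-10) + (2) = -68; answer -68
Part III: Y2 = -68; m = 99909; 99909 = 3^2 * 17 * 653; sigma = (1 + 3 + 9) * (1 + 17) * (1 + 653) = 13 * 18 * 654 = 153036; answer 153036

153036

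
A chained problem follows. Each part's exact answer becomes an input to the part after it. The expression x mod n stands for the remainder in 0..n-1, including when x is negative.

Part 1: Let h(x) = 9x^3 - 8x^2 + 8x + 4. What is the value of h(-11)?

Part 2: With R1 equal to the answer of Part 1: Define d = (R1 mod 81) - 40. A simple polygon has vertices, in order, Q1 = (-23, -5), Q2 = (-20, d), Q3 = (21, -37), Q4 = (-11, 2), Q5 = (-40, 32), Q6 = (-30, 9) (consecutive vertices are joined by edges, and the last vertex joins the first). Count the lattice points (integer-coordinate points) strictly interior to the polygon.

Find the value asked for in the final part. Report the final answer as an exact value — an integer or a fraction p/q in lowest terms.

1135

Part 1: 9*(-11)^3 - 8*(-11)^2 + 8*(-11)^1 + 4 = (-11979) + (-968) + (-88) + (4) = -13031; answer -13031
Part 2: R1 = -13031; d = -30; cross terms: (-23*-30 - -20*-5)=590, (-20*-37 - 21*-30)=1370, (21*2 - -11*-37)=-365, (-11*32 - -40*2)=-272, (-40*9 - -30*32)=600, (-30*-5 - -23*9)=357; twice the area = |2280| = 2280; area = 1140; boundary points = 1 + 1 + 1 + 1 + 1 + 7 = 12; strictly interior points = area - boundary/2 + 1 = 1135; answer 1135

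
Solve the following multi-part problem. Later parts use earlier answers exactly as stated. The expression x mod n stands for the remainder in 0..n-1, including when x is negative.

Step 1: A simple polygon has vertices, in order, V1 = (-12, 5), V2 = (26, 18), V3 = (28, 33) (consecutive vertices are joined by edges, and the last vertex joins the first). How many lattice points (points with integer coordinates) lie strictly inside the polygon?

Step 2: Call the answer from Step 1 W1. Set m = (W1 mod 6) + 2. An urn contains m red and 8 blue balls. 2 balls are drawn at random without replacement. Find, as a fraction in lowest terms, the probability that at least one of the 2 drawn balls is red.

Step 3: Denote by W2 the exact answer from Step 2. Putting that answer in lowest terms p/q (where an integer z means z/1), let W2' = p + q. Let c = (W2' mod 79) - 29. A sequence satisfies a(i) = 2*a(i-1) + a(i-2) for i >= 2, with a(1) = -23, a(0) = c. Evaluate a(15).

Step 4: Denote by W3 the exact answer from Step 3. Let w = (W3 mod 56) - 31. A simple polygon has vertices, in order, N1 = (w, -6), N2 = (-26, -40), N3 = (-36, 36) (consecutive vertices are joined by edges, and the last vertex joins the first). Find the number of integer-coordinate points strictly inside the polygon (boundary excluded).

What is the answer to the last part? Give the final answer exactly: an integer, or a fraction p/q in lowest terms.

242

Step 1: cross terms: (-12*18 - 26*5)=-346, (26*33 - 28*18)=354, (28*5 - -12*33)=536; twice the area = |544| = 544; area = 272; boundary points = 1 + 1 + 4 = 6; strictly interior points = area - boundary/2 + 1 = 270; answer 270
Step 2: W1 = 270; m = 2; total draws C(10,2) = 45; complement C(8,2) = 28; favorable 45 - 28 = 17; P = 17/45; answer 17/45
Step 3: W2 = 17/45; threaded value p + q = 62; c = 33; a(2) = 2*(-23) + 1*(33) = -13; iterating: a(2)=-13, a(3)=-49, a(4)=-111, a(5)=-271, a(6)=-653, a(7)=-1577, a(8)=-3807, a(9)=-9191, a(10)=-22189, a(11)=-53569, a(12)=-129327, a(13)=-312223, a(14)=-753773, a(15)=-1819769; answer -1819769
Step 4: W3 = -1819769; w = -24; cross terms: (-24*-40 - -26*-6)=804, (-26*36 - -36*-40)=-2376, (-36*-6 - -24*36)=1080; twice the area = |-492| = 492; area = 246; boundary points = 2 + 2 + 6 = 10; strictly interior points = area - boundary/2 + 1 = 242; answer 242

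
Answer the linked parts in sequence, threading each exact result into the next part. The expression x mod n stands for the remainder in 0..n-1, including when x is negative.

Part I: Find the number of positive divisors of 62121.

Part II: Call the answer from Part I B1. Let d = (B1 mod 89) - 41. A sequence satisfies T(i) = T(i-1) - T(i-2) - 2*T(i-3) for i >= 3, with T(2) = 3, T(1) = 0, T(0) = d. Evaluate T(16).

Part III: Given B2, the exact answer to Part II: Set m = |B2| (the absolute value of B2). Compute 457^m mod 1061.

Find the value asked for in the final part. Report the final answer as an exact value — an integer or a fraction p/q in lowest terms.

Part I: 62121 = 3 * 20707; number of divisors = (1+1) * (1+1) = 4; answer 4
Part II: B1 = 4; d = -37; T(3) = 1*(3) - 1*(0) - 2*(-37) = 77; iterating: T(3)=77, T(4)=74, T(5)=-9, T(6)=-237, T(7)=-376, T(8)=-121, T(9)=729, T(10)=1602, T(11)=1115, T(12)=-1945, T(13)=-6264, T(14)=-6549, T(15)=3605, T(16)=22682; answer 22682
Part III: B2 = 22682; m = 22682; squarings mod 1061: 457^1=457, 457^2=893, 457^4=638, 457^8=681, 457^16=104, 457^32=206, 457^64=1057, 457^128=16, 457^256=256, 457^512=815, 457^1024=39, 457^2048=460, 457^4096=461, 457^8192=321, 457^16384=124; 457^22682 = 457^2 * 457^8 * 457^16 * 457^128 * 457^2048 * 457^4096 * 457^16384 = 964 (mod 1061); answer 964

964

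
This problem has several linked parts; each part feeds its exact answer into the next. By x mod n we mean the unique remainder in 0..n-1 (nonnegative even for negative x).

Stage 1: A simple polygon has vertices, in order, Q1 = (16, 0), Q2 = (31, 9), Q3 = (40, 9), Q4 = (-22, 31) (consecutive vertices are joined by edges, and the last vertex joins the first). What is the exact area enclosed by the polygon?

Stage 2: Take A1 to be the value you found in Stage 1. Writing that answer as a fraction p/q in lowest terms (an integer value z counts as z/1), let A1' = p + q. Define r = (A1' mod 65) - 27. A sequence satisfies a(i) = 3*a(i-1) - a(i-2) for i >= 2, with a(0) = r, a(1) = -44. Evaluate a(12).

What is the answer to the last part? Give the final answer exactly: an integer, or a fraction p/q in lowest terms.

-2128747

Stage 1: cross terms: (16*9 - 31*0)=144, (31*9 - 40*9)=-81, (40*31 - -22*9)=1438, (-22*0 - 16*31)=-496; twice the area = |1005| = 1005; area = 1005/2; answer 1005/2
Stage 2: A1 = 1005/2; threaded value p + q = 1007; r = 5; a(2) = 3*(-44) - 1*(5) = -137; iterating: a(2)=-137, a(3)=-367, a(4)=-964, a(5)=-2525, a(6)=-6611, a(7)=-17308, a(8)=-45313, a(9)=-118631, a(10)=-310580, a(11)=-813109, a(12)=-2128747; answer -2128747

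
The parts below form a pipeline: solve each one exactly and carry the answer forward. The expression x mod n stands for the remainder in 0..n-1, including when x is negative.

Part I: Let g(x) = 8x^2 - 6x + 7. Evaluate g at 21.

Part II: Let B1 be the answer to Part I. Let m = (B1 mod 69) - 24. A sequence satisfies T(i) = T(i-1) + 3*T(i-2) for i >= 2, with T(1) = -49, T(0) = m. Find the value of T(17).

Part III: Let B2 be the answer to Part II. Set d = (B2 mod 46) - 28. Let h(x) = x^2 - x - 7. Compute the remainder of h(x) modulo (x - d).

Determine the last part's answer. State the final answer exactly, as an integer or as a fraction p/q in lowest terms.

749

Part I: 8*(21)^2 - 6*(21)^1 + 7 = (3528) + (-126) + (7) = 3409; answer 3409
Part II: B1 = 3409; m = 4; T(2) = 1*(-49) + 3*(4) = -37; iterating: T(2)=-37, T(3)=-184, T(4)=-295, T(5)=-847, T(6)=-1732, T(7)=-4273, T(8)=-9469, T(9)=-22288, T(10)=-50695, T(11)=-117559, T(12)=-269644, T(13)=-622321, T(14)=-1431253, T(15)=-3298216, T(16)=-7591975, T(17)=-17486623; answer -17486623
Part III: B2 = -17486623; d = -27; remainder = value at the root: 1*(-27)^2 - 1*(-27)^1 - 7 = (729) + (27) + (-7) = 749; answer 749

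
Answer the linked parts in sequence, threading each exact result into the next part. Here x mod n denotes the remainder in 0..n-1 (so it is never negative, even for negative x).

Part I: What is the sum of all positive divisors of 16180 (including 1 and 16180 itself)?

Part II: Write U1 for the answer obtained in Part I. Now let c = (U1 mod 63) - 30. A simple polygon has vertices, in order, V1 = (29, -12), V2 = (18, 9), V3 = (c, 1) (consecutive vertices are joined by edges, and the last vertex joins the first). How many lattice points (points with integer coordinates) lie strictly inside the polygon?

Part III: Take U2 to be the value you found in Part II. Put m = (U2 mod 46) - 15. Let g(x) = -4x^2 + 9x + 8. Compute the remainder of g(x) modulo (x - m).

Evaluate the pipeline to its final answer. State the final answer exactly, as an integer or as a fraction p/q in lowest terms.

Part I: 16180 = 2^2 * 5 * 809; sigma = (1 + 2 + 4) * (1 + 5) * (1 + 809) = 7 * 6 * 810 = 34020; answer 34020
Part II: U1 = 34020; c = -30; cross terms: (29*9 - 18*-12)=477, (18*1 - -30*9)=288, (-30*-12 - 29*1)=331; twice the area = |1096| = 1096; area = 548; boundary points = 1 + 8 + 1 = 10; strictly interior points = area - boundary/2 + 1 = 544; answer 544
Part III: U2 = 544; m = 23; remainder = value at the root: -4*(23)^2 + 9*(23)^1 + 8 = (-2116) + (207) + (8) = -1901; answer -1901

-1901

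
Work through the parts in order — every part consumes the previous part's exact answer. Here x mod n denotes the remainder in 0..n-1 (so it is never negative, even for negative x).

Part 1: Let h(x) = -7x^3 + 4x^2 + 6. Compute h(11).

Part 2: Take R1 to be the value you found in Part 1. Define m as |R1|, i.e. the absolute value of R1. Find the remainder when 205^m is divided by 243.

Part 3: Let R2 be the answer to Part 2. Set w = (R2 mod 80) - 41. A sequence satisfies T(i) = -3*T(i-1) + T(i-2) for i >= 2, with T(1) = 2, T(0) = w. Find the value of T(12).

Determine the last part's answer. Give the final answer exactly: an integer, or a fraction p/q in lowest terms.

621731

Part 1: -7*(11)^3 + 4*(11)^2 + 6 = (-9317) + (484) + (6) = -8827; answer -8827
Part 2: R1 = -8827; m = 8827; squarings mod 243: 205^1=205, 205^2=229, 205^4=196, 205^8=22, 205^16=241, 205^32=4, 205^64=16, 205^128=13, 205^256=169, 205^512=130, 205^1024=133, 205^2048=193, 205^4096=70, 205^8192=40; 205^8827 = 205^1 * 205^2 * 205^8 * 205^16 * 205^32 * 205^64 * 205^512 * 205^8192 = 52 (mod 243); answer 52
Part 3: R2 = 52; w = 11; T(2) = -3*(2) + 1*(11) = 5; iterating: T(2)=5, T(3)=-13, T(4)=44, T(5)=-145, T(6)=479, T(7)=-1582, T(8)=5225, T(9)=-17257, T(10)=56996, T(11)=-188245, T(12)=621731; answer 621731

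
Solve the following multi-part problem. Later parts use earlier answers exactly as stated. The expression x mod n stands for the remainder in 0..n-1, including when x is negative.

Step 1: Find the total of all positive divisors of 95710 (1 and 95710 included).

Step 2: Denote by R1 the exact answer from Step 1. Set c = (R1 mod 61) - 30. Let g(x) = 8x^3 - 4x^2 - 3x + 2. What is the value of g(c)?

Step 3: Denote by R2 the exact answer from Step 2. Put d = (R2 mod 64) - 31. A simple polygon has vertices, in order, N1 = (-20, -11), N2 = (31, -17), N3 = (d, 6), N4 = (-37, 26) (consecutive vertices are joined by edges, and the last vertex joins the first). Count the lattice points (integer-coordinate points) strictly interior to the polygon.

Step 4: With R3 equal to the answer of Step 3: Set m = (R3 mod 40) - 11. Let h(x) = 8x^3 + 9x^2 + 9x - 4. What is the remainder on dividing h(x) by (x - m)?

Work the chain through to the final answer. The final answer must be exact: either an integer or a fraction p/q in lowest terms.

Step 1: 95710 = 2 * 5 * 17 * 563; sigma = (1 + 2) * (1 + 5) * (1 + 17) * (1 + 563) = 3 * 6 * 18 * 564 = 182736; answer 182736
Step 2: R1 = 182736; c = 11; 8*(11)^3 - 4*(11)^2 - 3*(11)^1 + 2 = (10648) + (-484) + (-33) + (2) = 10133; answer 10133
Step 3: R2 = 10133; d = -10; cross terms: (-20*-17 - 31*-11)=681, (31*6 - -10*-17)=16, (-10*26 - -37*6)=-38, (-37*-11 - -20*26)=927; twice the area = |1586| = 1586; area = 793; boundary points = 3 + 1 + 1 + 1 = 6; strictly interior points = area - boundary/2 + 1 = 791; answer 791
Step 4: R3 = 791; m = 20; remainder = value at the root: 8*(20)^3 + 9*(20)^2 + 9*(20)^1 - 4 = (64000) + (3600) + (180) + (-4) = 67776; answer 67776

67776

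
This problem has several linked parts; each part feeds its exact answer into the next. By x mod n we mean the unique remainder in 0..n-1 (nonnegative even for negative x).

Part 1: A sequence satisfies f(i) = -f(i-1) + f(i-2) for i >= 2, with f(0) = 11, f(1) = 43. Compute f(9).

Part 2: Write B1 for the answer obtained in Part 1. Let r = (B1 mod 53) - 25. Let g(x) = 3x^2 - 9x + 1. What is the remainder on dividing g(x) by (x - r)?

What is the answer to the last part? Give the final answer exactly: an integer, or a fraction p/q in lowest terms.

Part 1: f(2) = -1*(43) + 1*(11) = -32; iterating: f(2)=-32, f(3)=75, f(4)=-107, f(5)=182, f(6)=-289, f(7)=471, f(8)=-760, f(9)=1231; answer 1231
Part 2: B1 = 1231; r = -13; remainder = value at the root: 3*(-13)^2 - 9*(-13)^1 + 1 = (507) + (117) + (1) = 625; answer 625

625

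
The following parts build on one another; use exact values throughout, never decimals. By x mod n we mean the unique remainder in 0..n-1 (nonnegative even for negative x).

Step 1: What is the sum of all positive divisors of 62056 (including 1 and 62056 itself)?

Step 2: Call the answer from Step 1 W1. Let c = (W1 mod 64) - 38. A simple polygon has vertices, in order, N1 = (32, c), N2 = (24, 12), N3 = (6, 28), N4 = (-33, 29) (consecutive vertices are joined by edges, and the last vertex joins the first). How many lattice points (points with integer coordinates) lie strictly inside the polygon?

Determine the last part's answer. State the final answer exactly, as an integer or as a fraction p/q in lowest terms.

Step 1: 62056 = 2^3 * 7757; sigma = (1 + 2 + 4 + 8) * (1 + 7757) = 15 * 7758 = 116370; answer 116370
Step 2: W1 = 116370; c = -20; cross terms: (32*12 - 24*-20)=864, (24*28 - 6*12)=600, (6*29 - -33*28)=1098, (-33*-20 - 32*29)=-268; twice the area = |2294| = 2294; area = 1147; boundary points = 8 + 2 + 1 + 1 = 12; strictly interior points = area - boundary/2 + 1 = 1142; answer 1142

1142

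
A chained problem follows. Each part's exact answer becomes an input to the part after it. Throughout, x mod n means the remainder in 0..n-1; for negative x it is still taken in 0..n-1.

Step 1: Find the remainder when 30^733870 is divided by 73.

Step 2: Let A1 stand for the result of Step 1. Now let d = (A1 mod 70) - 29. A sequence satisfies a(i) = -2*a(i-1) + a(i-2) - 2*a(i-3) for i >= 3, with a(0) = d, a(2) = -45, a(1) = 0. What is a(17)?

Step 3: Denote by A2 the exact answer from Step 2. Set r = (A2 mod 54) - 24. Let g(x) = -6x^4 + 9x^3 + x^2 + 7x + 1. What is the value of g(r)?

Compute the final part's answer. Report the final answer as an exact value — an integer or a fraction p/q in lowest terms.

-355983

Step 1: squarings mod 73: 30^1=30, 30^2=24, 30^4=65, 30^8=64, 30^16=8, 30^32=64, 30^64=8, 30^128=64, 30^256=8, 30^512=64, 30^1024=8, 30^2048=64, 30^4096=8, 30^8192=64, 30^16384=8, 30^32768=64, 30^65536=8, 30^131072=64, 30^262144=8, 30^524288=64; 30^733870 = 30^2 * 30^4 * 30^8 * 30^32 * 30^128 * 30^512 * 30^4096 * 30^8192 * 30^65536 * 30^131072 * 30^524288 = 70 (mod 73); answer 70
Step 2: A1 = 70; d = -29; a(3) = -2*(-45) + 1*(0) - 2*(-29) = 148; iterating: a(3)=148, a(4)=-341, a(5)=920, a(6)=-2477, a(7)=6556, a(8)=-17429, a(9)=46368, a(10)=-123277, a(11)=327780, a(12)=-871573, a(13)=2317480, a(14)=-6162093, a(15)=16384812, a(16)=-43566677, a(17)=115842352; answer 115842352
Step 3: A2 = 115842352; r = 16; -6*(16)^4 + 9*(16)^3 + 1*(16)^2 + 7*(16)^1 + 1 = (-393216) + (36864) + (256) + (112) + (1) = -355983; answer -355983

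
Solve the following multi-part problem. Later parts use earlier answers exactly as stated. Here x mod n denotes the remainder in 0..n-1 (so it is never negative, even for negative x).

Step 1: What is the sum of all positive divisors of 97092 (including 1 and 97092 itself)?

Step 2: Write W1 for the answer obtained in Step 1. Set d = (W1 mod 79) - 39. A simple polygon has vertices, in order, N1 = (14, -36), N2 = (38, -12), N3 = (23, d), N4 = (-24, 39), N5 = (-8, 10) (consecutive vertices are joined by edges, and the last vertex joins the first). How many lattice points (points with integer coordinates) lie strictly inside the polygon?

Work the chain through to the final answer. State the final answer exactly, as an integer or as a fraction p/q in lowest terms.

1369

Step 1: 97092 = 2^2 * 3^3 * 29 * 31; sigma = (1 + 2 + 4) * (1 + 3 + 9 + 27) * (1 + 29) * (1 + 31) = 7 * 40 * 30 * 32 = 268800; answer 268800
Step 2: W1 = 268800; d = 3; cross terms: (14*-12 - 38*-36)=1200, (38*3 - 23*-12)=390, (23*39 - -24*3)=969, (-24*10 - -8*39)=72, (-8*-36 - 14*10)=148; twice the area = |2779| = 2779; area = 2779/2; boundary points = 24 + 15 + 1 + 1 + 2 = 43; strictly interior points = area - boundary/2 + 1 = 1369; answer 1369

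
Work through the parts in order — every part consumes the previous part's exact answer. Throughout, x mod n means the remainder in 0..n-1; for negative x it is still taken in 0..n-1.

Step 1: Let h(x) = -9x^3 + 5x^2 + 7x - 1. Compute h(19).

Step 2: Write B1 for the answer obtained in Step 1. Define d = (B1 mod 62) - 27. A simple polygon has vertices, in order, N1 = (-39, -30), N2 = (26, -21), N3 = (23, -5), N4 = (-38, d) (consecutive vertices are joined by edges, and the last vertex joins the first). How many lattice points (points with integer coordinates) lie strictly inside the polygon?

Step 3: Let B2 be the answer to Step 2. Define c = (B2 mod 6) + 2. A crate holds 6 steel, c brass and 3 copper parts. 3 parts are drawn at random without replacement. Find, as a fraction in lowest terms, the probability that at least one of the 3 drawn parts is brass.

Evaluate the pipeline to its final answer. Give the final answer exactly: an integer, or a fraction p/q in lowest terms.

34/55

Step 1: -9*(19)^3 + 5*(19)^2 + 7*(19)^1 - 1 = (-61731) + (1805) + (133) + (-1) = -59794; answer -59794
Step 2: B1 = -59794; d = 9; cross terms: (-39*-21 - 26*-30)=1599, (26*-5 - 23*-21)=353, (23*9 - -38*-5)=17, (-38*-30 - -39*9)=1491; twice the area = |3460| = 3460; area = 1730; boundary points = 1 + 1 + 1 + 1 = 4; strictly interior points = area - boundary/2 + 1 = 1729; answer 1729
Step 3: B2 = 1729; c = 3; total draws C(12,3) = 220; complement C(9,3) = 84; favorable 220 - 84 = 136; P = 34/55; answer 34/55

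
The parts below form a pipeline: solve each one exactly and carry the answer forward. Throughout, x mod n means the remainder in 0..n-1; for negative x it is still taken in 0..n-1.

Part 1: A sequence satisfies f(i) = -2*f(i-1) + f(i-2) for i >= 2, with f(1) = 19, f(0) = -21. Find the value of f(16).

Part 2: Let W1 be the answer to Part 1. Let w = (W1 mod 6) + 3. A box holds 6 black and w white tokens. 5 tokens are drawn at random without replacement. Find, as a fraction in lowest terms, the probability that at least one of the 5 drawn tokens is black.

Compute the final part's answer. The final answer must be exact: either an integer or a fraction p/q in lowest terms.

131/132

Part 1: f(2) = -2*(19) + 1*(-21) = -59; iterating: f(2)=-59, f(3)=137, f(4)=-333, f(5)=803, f(6)=-1939, f(7)=4681, f(8)=-11301, f(9)=27283, f(10)=-65867, f(11)=159017, f(12)=-383901, f(13)=926819, f(14)=-2237539, f(15)=5401897, f(16)=-13041333; answer -13041333
Part 2: W1 = -13041333; w = 6; total draws C(12,5) = 792; complement C(6,5) = 6; favorable 792 - 6 = 786; P = 131/132; answer 131/132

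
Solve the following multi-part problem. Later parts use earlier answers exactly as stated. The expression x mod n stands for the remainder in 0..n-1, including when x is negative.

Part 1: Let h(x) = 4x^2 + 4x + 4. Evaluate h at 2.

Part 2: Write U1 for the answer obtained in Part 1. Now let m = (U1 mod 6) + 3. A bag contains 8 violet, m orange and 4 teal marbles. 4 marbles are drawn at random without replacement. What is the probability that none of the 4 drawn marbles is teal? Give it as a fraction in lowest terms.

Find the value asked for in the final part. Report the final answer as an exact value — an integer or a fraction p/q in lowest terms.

455/1292

Part 1: 4*(2)^2 + 4*(2)^1 + 4 = (16) + (8) + (4) = 28; answer 28
Part 2: U1 = 28; m = 7; total draws C(19,4) = 3876; favorable C(15,4) = 1365; P = 455/1292; answer 455/1292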